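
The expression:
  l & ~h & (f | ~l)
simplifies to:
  f & l & ~h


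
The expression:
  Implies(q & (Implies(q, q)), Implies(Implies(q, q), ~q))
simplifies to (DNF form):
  ~q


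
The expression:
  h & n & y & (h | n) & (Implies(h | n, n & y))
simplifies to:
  h & n & y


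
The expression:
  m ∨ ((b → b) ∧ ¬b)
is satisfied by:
  {m: True, b: False}
  {b: False, m: False}
  {b: True, m: True}


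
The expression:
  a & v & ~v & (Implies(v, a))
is never true.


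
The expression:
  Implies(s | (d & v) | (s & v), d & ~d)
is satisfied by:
  {v: False, s: False, d: False}
  {d: True, v: False, s: False}
  {v: True, d: False, s: False}


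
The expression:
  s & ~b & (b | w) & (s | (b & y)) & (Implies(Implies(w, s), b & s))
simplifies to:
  False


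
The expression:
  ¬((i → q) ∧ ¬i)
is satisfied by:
  {i: True}


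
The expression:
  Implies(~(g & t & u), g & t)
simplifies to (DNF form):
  g & t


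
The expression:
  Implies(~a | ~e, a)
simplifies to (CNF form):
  a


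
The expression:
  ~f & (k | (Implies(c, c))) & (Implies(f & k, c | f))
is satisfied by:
  {f: False}


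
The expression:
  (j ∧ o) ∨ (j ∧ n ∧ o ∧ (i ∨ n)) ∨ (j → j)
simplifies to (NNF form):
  True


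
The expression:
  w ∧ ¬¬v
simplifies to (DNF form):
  v ∧ w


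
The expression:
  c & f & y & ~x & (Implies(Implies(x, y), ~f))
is never true.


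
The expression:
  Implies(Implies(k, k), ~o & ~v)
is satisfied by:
  {v: False, o: False}


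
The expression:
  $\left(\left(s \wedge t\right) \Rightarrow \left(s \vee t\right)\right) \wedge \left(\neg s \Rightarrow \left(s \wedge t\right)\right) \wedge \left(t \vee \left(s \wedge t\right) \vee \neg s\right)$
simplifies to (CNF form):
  $s \wedge t$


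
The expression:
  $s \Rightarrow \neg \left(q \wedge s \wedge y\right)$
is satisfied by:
  {s: False, q: False, y: False}
  {y: True, s: False, q: False}
  {q: True, s: False, y: False}
  {y: True, q: True, s: False}
  {s: True, y: False, q: False}
  {y: True, s: True, q: False}
  {q: True, s: True, y: False}


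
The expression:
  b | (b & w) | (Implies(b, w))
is always true.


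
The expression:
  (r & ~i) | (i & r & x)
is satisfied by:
  {r: True, x: True, i: False}
  {r: True, i: False, x: False}
  {r: True, x: True, i: True}


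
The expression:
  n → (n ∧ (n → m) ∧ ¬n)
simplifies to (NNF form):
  ¬n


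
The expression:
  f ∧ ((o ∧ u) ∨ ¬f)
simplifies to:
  f ∧ o ∧ u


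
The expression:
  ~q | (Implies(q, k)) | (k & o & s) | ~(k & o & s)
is always true.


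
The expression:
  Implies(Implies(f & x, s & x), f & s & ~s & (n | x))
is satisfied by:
  {x: True, f: True, s: False}


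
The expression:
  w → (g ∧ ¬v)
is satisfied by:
  {g: True, v: False, w: False}
  {v: False, w: False, g: False}
  {g: True, v: True, w: False}
  {v: True, g: False, w: False}
  {w: True, g: True, v: False}


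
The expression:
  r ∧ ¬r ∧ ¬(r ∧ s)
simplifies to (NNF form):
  False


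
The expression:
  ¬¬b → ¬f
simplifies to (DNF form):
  ¬b ∨ ¬f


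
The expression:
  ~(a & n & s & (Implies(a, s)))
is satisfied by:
  {s: False, n: False, a: False}
  {a: True, s: False, n: False}
  {n: True, s: False, a: False}
  {a: True, n: True, s: False}
  {s: True, a: False, n: False}
  {a: True, s: True, n: False}
  {n: True, s: True, a: False}


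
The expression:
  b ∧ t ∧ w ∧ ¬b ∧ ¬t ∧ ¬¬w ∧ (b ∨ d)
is never true.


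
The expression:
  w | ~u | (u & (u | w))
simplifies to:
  True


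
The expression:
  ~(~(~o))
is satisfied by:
  {o: False}


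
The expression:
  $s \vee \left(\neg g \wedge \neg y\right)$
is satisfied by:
  {s: True, y: False, g: False}
  {s: True, g: True, y: False}
  {s: True, y: True, g: False}
  {s: True, g: True, y: True}
  {g: False, y: False, s: False}


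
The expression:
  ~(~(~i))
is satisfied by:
  {i: False}


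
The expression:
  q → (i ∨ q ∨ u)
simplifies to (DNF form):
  True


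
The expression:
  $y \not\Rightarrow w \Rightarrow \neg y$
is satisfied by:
  {w: True, y: False}
  {y: False, w: False}
  {y: True, w: True}


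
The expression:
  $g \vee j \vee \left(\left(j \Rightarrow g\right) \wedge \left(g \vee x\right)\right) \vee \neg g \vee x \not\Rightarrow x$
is always true.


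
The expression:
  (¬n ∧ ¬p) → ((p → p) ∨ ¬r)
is always true.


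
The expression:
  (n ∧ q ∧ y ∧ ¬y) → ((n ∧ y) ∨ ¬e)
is always true.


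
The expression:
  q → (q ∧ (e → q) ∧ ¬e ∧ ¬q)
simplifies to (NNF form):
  ¬q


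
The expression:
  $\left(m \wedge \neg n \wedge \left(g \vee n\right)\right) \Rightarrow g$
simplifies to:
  $\text{True}$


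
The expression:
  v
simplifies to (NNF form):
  v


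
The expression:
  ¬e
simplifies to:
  ¬e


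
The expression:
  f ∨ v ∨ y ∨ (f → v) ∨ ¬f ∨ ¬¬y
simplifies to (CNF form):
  True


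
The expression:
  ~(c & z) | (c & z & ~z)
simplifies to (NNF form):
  ~c | ~z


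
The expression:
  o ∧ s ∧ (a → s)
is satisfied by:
  {s: True, o: True}


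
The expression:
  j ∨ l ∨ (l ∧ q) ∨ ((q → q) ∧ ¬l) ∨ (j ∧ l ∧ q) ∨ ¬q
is always true.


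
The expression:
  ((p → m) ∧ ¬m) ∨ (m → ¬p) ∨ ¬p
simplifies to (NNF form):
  ¬m ∨ ¬p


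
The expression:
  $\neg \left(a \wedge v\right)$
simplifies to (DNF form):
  $\neg a \vee \neg v$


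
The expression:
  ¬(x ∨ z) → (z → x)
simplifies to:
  True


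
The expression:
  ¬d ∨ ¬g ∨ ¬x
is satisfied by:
  {g: False, d: False, x: False}
  {x: True, g: False, d: False}
  {d: True, g: False, x: False}
  {x: True, d: True, g: False}
  {g: True, x: False, d: False}
  {x: True, g: True, d: False}
  {d: True, g: True, x: False}


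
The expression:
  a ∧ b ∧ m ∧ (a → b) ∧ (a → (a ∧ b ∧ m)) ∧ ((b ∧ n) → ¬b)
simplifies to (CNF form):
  a ∧ b ∧ m ∧ ¬n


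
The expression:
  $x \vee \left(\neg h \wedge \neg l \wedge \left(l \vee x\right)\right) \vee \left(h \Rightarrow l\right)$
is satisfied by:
  {x: True, l: True, h: False}
  {x: True, h: False, l: False}
  {l: True, h: False, x: False}
  {l: False, h: False, x: False}
  {x: True, l: True, h: True}
  {x: True, h: True, l: False}
  {l: True, h: True, x: False}


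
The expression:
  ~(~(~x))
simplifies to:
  ~x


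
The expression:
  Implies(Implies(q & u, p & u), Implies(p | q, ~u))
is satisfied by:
  {p: False, u: False}
  {u: True, p: False}
  {p: True, u: False}


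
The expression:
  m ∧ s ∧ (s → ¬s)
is never true.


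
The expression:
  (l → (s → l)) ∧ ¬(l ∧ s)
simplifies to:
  ¬l ∨ ¬s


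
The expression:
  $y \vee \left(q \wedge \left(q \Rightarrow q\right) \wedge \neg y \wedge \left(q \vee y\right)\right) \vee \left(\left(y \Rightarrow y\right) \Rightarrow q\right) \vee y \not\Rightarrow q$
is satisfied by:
  {y: True, q: True}
  {y: True, q: False}
  {q: True, y: False}


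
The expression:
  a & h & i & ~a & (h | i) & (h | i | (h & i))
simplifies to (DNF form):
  False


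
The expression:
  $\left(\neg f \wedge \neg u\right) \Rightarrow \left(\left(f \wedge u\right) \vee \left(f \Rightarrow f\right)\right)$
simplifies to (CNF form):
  $\text{True}$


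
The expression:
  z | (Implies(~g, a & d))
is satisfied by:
  {d: True, z: True, g: True, a: True}
  {d: True, z: True, g: True, a: False}
  {z: True, g: True, a: True, d: False}
  {z: True, g: True, a: False, d: False}
  {d: True, z: True, a: True, g: False}
  {d: True, z: True, a: False, g: False}
  {z: True, a: True, g: False, d: False}
  {z: True, a: False, g: False, d: False}
  {d: True, g: True, a: True, z: False}
  {d: True, g: True, a: False, z: False}
  {g: True, a: True, z: False, d: False}
  {g: True, z: False, a: False, d: False}
  {d: True, a: True, z: False, g: False}


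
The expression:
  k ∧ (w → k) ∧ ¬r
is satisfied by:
  {k: True, r: False}


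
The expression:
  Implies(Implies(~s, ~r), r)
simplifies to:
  r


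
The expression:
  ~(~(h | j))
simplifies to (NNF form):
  h | j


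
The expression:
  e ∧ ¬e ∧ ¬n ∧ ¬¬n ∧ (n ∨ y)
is never true.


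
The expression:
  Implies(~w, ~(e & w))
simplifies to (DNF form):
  True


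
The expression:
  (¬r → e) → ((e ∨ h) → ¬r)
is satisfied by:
  {h: False, r: False, e: False}
  {e: True, h: False, r: False}
  {h: True, e: False, r: False}
  {e: True, h: True, r: False}
  {r: True, e: False, h: False}


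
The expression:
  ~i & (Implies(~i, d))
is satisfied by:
  {d: True, i: False}


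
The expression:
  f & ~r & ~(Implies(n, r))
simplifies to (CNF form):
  f & n & ~r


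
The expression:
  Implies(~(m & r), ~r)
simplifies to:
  m | ~r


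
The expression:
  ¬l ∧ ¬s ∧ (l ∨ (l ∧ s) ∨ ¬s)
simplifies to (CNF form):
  ¬l ∧ ¬s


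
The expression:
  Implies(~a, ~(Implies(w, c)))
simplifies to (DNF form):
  a | (w & ~c)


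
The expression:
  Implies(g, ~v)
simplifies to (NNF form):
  ~g | ~v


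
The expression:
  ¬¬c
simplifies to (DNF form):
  c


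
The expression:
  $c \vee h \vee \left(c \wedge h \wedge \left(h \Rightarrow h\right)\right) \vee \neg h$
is always true.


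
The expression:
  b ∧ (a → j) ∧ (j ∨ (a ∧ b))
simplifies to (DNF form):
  b ∧ j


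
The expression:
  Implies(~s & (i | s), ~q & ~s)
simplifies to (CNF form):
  s | ~i | ~q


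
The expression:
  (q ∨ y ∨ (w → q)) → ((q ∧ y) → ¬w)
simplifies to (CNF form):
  ¬q ∨ ¬w ∨ ¬y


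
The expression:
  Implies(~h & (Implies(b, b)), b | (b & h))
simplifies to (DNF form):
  b | h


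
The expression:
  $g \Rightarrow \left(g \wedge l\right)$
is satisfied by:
  {l: True, g: False}
  {g: False, l: False}
  {g: True, l: True}


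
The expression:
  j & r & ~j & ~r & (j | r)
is never true.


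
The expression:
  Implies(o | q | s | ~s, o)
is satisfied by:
  {o: True}


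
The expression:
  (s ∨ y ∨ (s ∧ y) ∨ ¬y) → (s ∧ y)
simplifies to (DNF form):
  s ∧ y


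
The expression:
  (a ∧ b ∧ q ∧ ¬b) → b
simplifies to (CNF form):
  True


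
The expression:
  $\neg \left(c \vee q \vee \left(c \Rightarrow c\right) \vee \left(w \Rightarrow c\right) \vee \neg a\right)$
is never true.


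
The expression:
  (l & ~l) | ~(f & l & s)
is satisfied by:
  {l: False, s: False, f: False}
  {f: True, l: False, s: False}
  {s: True, l: False, f: False}
  {f: True, s: True, l: False}
  {l: True, f: False, s: False}
  {f: True, l: True, s: False}
  {s: True, l: True, f: False}


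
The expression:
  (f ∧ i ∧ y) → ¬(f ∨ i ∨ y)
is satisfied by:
  {y: False, i: False, f: False}
  {f: True, y: False, i: False}
  {i: True, y: False, f: False}
  {f: True, i: True, y: False}
  {y: True, f: False, i: False}
  {f: True, y: True, i: False}
  {i: True, y: True, f: False}


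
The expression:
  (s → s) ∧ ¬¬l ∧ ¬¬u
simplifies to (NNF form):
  l ∧ u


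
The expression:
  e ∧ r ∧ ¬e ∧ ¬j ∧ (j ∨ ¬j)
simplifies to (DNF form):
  False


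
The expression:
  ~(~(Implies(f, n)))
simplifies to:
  n | ~f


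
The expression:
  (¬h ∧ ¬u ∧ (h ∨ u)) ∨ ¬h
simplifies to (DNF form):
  ¬h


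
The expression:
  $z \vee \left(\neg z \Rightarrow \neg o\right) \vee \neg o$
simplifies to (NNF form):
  $z \vee \neg o$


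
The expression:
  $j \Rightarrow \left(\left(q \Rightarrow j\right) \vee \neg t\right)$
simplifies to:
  $\text{True}$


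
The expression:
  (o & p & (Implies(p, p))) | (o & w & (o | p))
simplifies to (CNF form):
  o & (p | w)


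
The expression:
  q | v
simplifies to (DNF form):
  q | v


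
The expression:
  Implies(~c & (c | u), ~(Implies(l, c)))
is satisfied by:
  {c: True, l: True, u: False}
  {c: True, u: False, l: False}
  {l: True, u: False, c: False}
  {l: False, u: False, c: False}
  {c: True, l: True, u: True}
  {c: True, u: True, l: False}
  {l: True, u: True, c: False}


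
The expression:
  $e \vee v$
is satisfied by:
  {v: True, e: True}
  {v: True, e: False}
  {e: True, v: False}


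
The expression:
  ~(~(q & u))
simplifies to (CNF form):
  q & u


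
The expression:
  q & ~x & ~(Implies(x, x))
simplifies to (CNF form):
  False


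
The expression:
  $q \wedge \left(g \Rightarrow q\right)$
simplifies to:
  $q$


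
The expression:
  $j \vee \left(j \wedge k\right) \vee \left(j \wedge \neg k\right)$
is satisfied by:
  {j: True}


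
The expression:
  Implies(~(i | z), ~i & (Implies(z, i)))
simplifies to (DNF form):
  True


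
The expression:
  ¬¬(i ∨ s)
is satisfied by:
  {i: True, s: True}
  {i: True, s: False}
  {s: True, i: False}


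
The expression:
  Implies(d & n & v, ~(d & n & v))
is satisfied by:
  {v: False, d: False, n: False}
  {n: True, v: False, d: False}
  {d: True, v: False, n: False}
  {n: True, d: True, v: False}
  {v: True, n: False, d: False}
  {n: True, v: True, d: False}
  {d: True, v: True, n: False}


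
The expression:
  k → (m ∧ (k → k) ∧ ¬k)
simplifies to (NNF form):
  ¬k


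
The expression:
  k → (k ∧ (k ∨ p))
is always true.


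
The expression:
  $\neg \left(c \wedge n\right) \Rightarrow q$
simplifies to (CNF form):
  $\left(c \vee q\right) \wedge \left(n \vee q\right)$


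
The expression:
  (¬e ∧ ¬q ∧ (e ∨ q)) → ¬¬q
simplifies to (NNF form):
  True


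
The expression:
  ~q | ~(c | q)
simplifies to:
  ~q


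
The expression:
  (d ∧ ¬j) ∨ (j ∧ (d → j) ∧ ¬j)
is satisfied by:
  {d: True, j: False}


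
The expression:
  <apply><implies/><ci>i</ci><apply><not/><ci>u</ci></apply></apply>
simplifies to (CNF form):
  <apply><or/><apply><not/><ci>i</ci></apply><apply><not/><ci>u</ci></apply></apply>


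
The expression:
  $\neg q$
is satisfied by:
  {q: False}


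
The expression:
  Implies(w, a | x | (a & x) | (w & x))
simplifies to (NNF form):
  a | x | ~w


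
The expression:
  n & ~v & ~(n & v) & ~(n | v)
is never true.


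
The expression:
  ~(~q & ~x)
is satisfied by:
  {x: True, q: True}
  {x: True, q: False}
  {q: True, x: False}


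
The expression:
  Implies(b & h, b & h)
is always true.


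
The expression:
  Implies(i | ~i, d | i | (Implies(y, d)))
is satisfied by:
  {i: True, d: True, y: False}
  {i: True, y: False, d: False}
  {d: True, y: False, i: False}
  {d: False, y: False, i: False}
  {i: True, d: True, y: True}
  {i: True, y: True, d: False}
  {d: True, y: True, i: False}


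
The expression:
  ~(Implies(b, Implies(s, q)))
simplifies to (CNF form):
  b & s & ~q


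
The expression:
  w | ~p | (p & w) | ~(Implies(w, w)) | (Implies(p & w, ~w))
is always true.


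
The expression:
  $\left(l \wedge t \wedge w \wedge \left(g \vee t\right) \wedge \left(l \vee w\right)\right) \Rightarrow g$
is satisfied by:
  {g: True, l: False, t: False, w: False}
  {g: False, l: False, t: False, w: False}
  {w: True, g: True, l: False, t: False}
  {w: True, g: False, l: False, t: False}
  {g: True, t: True, w: False, l: False}
  {t: True, w: False, l: False, g: False}
  {w: True, t: True, g: True, l: False}
  {w: True, t: True, g: False, l: False}
  {g: True, l: True, w: False, t: False}
  {l: True, w: False, t: False, g: False}
  {g: True, w: True, l: True, t: False}
  {w: True, l: True, g: False, t: False}
  {g: True, t: True, l: True, w: False}
  {t: True, l: True, w: False, g: False}
  {w: True, t: True, l: True, g: True}


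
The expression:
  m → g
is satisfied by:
  {g: True, m: False}
  {m: False, g: False}
  {m: True, g: True}


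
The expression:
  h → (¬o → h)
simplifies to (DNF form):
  True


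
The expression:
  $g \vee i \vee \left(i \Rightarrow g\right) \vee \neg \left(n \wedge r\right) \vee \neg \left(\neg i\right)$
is always true.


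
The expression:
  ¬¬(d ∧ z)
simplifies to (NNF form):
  d ∧ z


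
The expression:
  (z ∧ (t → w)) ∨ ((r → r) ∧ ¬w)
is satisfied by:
  {z: True, w: False}
  {w: False, z: False}
  {w: True, z: True}


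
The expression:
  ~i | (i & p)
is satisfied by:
  {p: True, i: False}
  {i: False, p: False}
  {i: True, p: True}


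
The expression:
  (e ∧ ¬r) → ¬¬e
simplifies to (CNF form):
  True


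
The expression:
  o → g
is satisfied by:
  {g: True, o: False}
  {o: False, g: False}
  {o: True, g: True}


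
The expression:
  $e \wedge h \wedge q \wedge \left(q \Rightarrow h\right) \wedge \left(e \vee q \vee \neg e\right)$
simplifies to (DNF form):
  $e \wedge h \wedge q$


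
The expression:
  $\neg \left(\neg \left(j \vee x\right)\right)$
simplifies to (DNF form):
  $j \vee x$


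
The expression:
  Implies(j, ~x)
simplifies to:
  ~j | ~x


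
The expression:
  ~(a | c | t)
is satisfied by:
  {t: False, a: False, c: False}


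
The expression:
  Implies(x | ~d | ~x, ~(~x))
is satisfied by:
  {x: True}


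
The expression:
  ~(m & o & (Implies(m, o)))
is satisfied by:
  {m: False, o: False}
  {o: True, m: False}
  {m: True, o: False}


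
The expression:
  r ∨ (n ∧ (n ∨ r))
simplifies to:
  n ∨ r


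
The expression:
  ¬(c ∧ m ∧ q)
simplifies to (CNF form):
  ¬c ∨ ¬m ∨ ¬q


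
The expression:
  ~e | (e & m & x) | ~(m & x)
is always true.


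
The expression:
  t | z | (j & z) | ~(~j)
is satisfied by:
  {t: True, z: True, j: True}
  {t: True, z: True, j: False}
  {t: True, j: True, z: False}
  {t: True, j: False, z: False}
  {z: True, j: True, t: False}
  {z: True, j: False, t: False}
  {j: True, z: False, t: False}


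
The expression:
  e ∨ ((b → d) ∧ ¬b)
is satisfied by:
  {e: True, b: False}
  {b: False, e: False}
  {b: True, e: True}


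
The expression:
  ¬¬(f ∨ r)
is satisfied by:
  {r: True, f: True}
  {r: True, f: False}
  {f: True, r: False}


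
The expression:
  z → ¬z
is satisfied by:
  {z: False}


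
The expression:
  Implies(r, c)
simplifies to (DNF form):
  c | ~r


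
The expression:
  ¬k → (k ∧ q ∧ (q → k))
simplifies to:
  k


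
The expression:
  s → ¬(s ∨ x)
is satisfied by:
  {s: False}


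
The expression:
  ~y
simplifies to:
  ~y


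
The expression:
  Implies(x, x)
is always true.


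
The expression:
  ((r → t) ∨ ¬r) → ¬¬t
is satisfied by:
  {r: True, t: True}
  {r: True, t: False}
  {t: True, r: False}


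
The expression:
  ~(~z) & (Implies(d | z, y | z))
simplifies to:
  z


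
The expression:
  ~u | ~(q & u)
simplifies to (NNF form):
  ~q | ~u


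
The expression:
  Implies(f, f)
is always true.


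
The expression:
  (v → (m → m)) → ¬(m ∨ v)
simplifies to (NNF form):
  ¬m ∧ ¬v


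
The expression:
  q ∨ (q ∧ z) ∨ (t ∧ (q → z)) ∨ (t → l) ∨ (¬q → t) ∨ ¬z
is always true.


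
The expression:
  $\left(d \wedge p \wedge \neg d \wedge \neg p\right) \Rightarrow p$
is always true.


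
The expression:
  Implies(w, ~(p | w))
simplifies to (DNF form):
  ~w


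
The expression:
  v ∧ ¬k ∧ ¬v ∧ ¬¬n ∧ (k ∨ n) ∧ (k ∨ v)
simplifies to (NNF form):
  False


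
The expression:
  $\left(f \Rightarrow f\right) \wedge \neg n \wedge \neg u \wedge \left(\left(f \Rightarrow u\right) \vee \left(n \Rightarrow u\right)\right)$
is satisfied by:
  {n: False, u: False}


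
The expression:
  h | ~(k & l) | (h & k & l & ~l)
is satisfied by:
  {h: True, l: False, k: False}
  {l: False, k: False, h: False}
  {h: True, k: True, l: False}
  {k: True, l: False, h: False}
  {h: True, l: True, k: False}
  {l: True, h: False, k: False}
  {h: True, k: True, l: True}


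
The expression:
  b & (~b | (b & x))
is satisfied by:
  {b: True, x: True}


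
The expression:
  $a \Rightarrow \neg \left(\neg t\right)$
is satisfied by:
  {t: True, a: False}
  {a: False, t: False}
  {a: True, t: True}


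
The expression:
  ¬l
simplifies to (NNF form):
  ¬l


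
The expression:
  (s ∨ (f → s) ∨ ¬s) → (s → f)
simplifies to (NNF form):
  f ∨ ¬s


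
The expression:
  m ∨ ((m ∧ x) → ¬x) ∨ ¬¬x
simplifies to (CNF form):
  True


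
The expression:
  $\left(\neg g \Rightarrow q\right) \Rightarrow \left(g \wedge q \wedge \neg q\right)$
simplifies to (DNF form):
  $\neg g \wedge \neg q$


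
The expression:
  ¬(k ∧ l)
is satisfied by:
  {l: False, k: False}
  {k: True, l: False}
  {l: True, k: False}


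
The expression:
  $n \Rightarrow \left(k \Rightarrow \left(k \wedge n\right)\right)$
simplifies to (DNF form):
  $\text{True}$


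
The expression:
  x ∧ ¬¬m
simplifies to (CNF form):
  m ∧ x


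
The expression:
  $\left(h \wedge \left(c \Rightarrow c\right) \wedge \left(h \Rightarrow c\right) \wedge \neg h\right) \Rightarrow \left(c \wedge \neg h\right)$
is always true.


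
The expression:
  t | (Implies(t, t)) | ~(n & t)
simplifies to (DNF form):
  True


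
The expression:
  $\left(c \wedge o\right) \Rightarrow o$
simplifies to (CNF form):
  $\text{True}$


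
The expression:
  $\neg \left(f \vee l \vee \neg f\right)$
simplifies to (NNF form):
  $\text{False}$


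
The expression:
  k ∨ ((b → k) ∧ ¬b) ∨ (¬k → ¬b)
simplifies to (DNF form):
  k ∨ ¬b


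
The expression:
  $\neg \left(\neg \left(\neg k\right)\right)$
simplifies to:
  $\neg k$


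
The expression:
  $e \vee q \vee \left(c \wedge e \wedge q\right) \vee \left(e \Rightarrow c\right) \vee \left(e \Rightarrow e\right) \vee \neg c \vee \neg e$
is always true.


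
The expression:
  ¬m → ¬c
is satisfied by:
  {m: True, c: False}
  {c: False, m: False}
  {c: True, m: True}


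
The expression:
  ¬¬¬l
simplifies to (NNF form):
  ¬l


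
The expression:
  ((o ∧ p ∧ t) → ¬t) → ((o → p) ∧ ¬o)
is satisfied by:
  {t: True, p: True, o: False}
  {t: True, p: False, o: False}
  {p: True, t: False, o: False}
  {t: False, p: False, o: False}
  {t: True, o: True, p: True}


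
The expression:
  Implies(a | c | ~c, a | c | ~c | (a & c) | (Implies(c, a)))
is always true.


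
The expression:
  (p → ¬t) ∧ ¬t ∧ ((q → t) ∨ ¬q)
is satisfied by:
  {q: False, t: False}


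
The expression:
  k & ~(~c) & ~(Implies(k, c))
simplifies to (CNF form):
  False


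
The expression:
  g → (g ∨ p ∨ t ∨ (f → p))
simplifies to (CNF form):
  True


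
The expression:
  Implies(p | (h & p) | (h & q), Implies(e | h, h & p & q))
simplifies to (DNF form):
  (h & p & q) | (~e & ~h) | (~h & ~p) | (~p & ~q)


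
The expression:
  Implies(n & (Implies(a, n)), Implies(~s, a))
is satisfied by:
  {a: True, s: True, n: False}
  {a: True, s: False, n: False}
  {s: True, a: False, n: False}
  {a: False, s: False, n: False}
  {a: True, n: True, s: True}
  {a: True, n: True, s: False}
  {n: True, s: True, a: False}


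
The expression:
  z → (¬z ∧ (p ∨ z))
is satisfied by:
  {z: False}


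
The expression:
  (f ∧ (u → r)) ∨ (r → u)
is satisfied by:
  {u: True, f: True, r: False}
  {u: True, f: False, r: False}
  {f: True, u: False, r: False}
  {u: False, f: False, r: False}
  {r: True, u: True, f: True}
  {r: True, u: True, f: False}
  {r: True, f: True, u: False}


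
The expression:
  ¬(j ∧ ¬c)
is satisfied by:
  {c: True, j: False}
  {j: False, c: False}
  {j: True, c: True}


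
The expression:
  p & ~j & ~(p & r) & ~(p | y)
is never true.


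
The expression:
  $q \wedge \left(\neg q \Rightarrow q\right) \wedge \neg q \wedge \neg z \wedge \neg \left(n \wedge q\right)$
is never true.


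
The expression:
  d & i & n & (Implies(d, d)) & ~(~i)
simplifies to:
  d & i & n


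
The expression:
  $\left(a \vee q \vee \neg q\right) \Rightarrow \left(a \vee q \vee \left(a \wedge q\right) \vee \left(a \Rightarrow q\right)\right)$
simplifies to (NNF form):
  $\text{True}$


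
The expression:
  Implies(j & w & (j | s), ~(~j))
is always true.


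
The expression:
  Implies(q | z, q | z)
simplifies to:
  True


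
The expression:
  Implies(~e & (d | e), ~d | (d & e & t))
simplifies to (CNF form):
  e | ~d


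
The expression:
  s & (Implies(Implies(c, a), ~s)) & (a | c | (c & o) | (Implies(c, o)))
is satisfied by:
  {c: True, s: True, a: False}


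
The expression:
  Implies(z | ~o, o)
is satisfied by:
  {o: True}


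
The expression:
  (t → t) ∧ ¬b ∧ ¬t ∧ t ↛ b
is never true.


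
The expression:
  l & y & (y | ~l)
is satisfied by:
  {y: True, l: True}


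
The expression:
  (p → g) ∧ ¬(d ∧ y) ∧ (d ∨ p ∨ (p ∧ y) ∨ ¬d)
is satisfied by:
  {g: True, p: False, d: False, y: False}
  {y: False, p: False, g: False, d: False}
  {y: True, g: True, p: False, d: False}
  {y: True, p: False, g: False, d: False}
  {d: True, g: True, y: False, p: False}
  {d: True, y: False, p: False, g: False}
  {g: True, p: True, d: False, y: False}
  {y: True, g: True, p: True, d: False}
  {d: True, g: True, p: True, y: False}


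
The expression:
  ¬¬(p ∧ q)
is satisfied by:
  {p: True, q: True}


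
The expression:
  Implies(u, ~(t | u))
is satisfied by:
  {u: False}


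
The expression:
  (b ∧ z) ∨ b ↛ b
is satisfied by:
  {z: True, b: True}


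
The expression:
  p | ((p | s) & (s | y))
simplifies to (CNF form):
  p | s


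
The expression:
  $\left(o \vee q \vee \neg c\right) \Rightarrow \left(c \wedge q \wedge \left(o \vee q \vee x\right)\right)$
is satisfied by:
  {c: True, q: True, o: False}
  {c: True, o: False, q: False}
  {c: True, q: True, o: True}


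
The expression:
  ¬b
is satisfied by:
  {b: False}


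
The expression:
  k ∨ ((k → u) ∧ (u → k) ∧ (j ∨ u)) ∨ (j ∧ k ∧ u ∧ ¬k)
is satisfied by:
  {k: True, j: True, u: False}
  {k: True, u: False, j: False}
  {k: True, j: True, u: True}
  {k: True, u: True, j: False}
  {j: True, u: False, k: False}


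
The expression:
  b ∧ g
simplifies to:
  b ∧ g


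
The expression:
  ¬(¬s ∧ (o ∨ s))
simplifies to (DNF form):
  s ∨ ¬o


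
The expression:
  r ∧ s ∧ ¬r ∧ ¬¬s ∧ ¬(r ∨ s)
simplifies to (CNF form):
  False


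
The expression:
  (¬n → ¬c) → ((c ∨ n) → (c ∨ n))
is always true.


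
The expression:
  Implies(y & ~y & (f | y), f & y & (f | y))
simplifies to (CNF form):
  True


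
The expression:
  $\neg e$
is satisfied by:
  {e: False}


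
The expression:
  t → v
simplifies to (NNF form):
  v ∨ ¬t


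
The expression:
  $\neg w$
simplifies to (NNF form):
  $\neg w$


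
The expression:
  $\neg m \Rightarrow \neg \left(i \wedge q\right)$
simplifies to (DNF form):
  $m \vee \neg i \vee \neg q$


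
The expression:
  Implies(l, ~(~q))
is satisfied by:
  {q: True, l: False}
  {l: False, q: False}
  {l: True, q: True}


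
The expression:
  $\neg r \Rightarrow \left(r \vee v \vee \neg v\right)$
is always true.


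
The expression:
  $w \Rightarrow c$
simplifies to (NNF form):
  $c \vee \neg w$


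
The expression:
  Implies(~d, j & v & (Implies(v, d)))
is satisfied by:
  {d: True}


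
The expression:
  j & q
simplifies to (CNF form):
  j & q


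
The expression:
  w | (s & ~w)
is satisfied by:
  {s: True, w: True}
  {s: True, w: False}
  {w: True, s: False}


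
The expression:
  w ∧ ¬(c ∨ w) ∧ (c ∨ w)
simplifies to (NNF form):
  False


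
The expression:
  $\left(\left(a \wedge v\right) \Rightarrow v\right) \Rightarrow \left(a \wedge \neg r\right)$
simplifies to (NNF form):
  $a \wedge \neg r$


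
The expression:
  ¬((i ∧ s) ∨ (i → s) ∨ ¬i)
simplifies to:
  i ∧ ¬s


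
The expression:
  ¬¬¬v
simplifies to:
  ¬v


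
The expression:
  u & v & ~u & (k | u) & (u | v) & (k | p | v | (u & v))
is never true.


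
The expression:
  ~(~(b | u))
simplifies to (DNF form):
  b | u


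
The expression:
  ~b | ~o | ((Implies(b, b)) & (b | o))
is always true.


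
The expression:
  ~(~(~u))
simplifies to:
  ~u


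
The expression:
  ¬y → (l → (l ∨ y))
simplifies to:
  True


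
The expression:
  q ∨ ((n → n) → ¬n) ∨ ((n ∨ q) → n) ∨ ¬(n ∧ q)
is always true.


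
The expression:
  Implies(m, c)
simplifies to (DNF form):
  c | ~m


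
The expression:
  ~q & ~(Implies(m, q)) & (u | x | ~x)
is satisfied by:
  {m: True, q: False}


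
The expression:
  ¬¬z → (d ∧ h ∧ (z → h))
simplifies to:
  (d ∧ h) ∨ ¬z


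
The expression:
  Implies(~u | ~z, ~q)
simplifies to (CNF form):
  (u | ~q) & (z | ~q)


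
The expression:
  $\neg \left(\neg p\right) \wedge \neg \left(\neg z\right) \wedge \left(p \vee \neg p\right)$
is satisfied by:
  {z: True, p: True}


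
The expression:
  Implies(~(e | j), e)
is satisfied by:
  {e: True, j: True}
  {e: True, j: False}
  {j: True, e: False}


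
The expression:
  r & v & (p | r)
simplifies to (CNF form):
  r & v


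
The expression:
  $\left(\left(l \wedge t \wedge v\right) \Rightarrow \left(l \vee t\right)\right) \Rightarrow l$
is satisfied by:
  {l: True}


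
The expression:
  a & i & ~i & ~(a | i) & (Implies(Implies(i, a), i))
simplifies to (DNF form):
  False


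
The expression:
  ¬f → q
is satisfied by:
  {q: True, f: True}
  {q: True, f: False}
  {f: True, q: False}


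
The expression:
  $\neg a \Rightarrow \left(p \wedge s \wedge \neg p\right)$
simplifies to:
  $a$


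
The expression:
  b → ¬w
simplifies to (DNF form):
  ¬b ∨ ¬w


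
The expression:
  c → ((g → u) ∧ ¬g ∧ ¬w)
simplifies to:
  (¬g ∧ ¬w) ∨ ¬c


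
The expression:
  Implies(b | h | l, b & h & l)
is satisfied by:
  {b: False, l: False, h: False}
  {l: True, h: True, b: True}


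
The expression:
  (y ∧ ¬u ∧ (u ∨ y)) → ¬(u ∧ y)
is always true.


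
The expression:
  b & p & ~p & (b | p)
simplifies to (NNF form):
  False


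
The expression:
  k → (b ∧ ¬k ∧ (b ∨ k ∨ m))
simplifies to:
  ¬k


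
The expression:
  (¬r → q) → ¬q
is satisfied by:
  {q: False}


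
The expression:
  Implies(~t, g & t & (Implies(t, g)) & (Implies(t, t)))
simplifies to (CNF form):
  t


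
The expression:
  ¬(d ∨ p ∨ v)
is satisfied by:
  {d: False, v: False, p: False}


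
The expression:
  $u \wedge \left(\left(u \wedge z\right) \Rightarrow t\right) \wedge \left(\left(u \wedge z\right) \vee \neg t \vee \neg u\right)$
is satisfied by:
  {u: True, z: False, t: False}
  {t: True, z: True, u: True}


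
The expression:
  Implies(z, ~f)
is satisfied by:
  {z: False, f: False}
  {f: True, z: False}
  {z: True, f: False}


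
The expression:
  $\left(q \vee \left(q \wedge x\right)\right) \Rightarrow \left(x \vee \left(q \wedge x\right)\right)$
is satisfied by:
  {x: True, q: False}
  {q: False, x: False}
  {q: True, x: True}


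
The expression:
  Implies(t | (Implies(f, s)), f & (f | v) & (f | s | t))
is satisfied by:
  {f: True}


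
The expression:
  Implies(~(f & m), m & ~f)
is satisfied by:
  {m: True}


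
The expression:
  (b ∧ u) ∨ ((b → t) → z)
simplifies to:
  z ∨ (b ∧ u) ∨ (b ∧ ¬t)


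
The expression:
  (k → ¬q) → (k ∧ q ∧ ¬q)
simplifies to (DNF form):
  k ∧ q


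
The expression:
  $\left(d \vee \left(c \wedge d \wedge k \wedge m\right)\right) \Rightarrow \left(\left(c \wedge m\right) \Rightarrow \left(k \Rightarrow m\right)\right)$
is always true.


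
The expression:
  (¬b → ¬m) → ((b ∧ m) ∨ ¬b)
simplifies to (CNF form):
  m ∨ ¬b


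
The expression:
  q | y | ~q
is always true.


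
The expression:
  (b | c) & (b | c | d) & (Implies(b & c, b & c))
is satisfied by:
  {b: True, c: True}
  {b: True, c: False}
  {c: True, b: False}


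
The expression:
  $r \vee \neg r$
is always true.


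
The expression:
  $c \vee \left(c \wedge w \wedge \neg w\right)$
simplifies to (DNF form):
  $c$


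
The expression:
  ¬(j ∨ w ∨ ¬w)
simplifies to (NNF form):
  False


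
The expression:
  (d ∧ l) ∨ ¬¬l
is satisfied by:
  {l: True}


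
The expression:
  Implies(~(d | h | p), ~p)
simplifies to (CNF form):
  True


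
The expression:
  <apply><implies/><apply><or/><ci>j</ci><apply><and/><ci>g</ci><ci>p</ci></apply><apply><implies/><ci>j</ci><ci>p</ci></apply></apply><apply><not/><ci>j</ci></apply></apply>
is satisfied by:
  {j: False}


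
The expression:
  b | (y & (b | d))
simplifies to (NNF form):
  b | (d & y)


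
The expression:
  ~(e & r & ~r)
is always true.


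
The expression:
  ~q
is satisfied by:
  {q: False}


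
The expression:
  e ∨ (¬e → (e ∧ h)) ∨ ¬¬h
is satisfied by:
  {e: True, h: True}
  {e: True, h: False}
  {h: True, e: False}


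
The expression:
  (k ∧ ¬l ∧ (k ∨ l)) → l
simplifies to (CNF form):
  l ∨ ¬k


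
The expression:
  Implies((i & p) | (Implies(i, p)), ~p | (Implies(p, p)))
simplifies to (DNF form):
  True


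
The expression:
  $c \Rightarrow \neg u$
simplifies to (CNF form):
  $\neg c \vee \neg u$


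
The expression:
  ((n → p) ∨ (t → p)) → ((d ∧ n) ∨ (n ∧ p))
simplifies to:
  n ∧ (d ∨ p ∨ t)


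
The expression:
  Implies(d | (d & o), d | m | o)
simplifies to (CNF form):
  True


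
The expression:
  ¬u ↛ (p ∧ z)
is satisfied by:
  {u: False, p: False, z: False}
  {z: True, u: False, p: False}
  {p: True, u: False, z: False}


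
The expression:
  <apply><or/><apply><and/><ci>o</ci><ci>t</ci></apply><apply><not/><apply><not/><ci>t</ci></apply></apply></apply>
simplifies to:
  <ci>t</ci>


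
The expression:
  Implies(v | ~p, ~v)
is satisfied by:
  {v: False}


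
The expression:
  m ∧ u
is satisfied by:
  {m: True, u: True}


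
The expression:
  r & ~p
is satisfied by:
  {r: True, p: False}


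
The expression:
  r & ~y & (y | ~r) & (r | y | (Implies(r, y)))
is never true.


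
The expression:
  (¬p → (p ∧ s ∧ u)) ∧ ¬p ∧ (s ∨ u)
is never true.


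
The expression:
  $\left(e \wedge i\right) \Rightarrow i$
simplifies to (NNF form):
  $\text{True}$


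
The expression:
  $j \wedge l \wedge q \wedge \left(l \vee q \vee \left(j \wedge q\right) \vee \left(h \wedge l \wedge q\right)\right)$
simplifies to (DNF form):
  $j \wedge l \wedge q$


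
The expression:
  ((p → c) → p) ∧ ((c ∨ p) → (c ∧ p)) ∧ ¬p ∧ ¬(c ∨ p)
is never true.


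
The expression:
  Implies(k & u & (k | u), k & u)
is always true.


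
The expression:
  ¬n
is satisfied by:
  {n: False}


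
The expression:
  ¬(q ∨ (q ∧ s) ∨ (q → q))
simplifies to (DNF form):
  False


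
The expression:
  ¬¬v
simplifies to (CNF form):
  v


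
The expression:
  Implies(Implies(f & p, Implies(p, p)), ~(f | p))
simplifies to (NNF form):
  ~f & ~p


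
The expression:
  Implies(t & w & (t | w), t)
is always true.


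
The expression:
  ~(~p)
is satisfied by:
  {p: True}


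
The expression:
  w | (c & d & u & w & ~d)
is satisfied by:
  {w: True}


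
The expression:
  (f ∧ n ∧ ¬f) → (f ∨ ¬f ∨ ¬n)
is always true.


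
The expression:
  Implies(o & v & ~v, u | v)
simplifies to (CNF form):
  True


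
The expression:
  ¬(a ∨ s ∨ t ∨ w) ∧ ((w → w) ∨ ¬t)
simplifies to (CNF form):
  ¬a ∧ ¬s ∧ ¬t ∧ ¬w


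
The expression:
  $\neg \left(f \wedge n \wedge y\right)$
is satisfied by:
  {y: False, n: False, f: False}
  {f: True, y: False, n: False}
  {n: True, y: False, f: False}
  {f: True, n: True, y: False}
  {y: True, f: False, n: False}
  {f: True, y: True, n: False}
  {n: True, y: True, f: False}


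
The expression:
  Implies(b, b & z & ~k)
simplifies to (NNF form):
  ~b | (z & ~k)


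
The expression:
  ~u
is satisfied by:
  {u: False}


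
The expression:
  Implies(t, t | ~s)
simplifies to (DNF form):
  True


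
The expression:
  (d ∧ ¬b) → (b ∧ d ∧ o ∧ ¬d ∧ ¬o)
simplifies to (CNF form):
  b ∨ ¬d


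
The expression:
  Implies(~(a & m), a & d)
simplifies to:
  a & (d | m)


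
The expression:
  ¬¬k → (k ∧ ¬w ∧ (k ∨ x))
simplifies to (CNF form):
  ¬k ∨ ¬w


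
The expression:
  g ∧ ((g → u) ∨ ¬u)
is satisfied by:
  {g: True}


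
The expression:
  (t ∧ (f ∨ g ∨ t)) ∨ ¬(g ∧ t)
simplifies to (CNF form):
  True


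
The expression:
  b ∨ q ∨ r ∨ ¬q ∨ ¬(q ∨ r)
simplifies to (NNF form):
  True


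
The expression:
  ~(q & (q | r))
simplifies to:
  ~q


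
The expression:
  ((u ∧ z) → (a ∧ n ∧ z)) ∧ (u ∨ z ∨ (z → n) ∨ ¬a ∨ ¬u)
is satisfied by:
  {n: True, a: True, u: False, z: False}
  {n: True, a: False, u: False, z: False}
  {a: True, n: False, u: False, z: False}
  {n: False, a: False, u: False, z: False}
  {n: True, z: True, a: True, u: False}
  {n: True, z: True, a: False, u: False}
  {z: True, a: True, n: False, u: False}
  {z: True, n: False, a: False, u: False}
  {n: True, u: True, a: True, z: False}
  {n: True, u: True, a: False, z: False}
  {u: True, a: True, n: False, z: False}
  {u: True, n: False, a: False, z: False}
  {n: True, z: True, u: True, a: True}


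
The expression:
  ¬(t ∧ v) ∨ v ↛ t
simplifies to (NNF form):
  ¬t ∨ ¬v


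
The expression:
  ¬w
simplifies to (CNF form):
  ¬w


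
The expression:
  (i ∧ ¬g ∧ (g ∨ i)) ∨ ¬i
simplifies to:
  ¬g ∨ ¬i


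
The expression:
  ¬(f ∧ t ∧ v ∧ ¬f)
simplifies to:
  True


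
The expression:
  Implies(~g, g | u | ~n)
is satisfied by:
  {g: True, u: True, n: False}
  {g: True, u: False, n: False}
  {u: True, g: False, n: False}
  {g: False, u: False, n: False}
  {n: True, g: True, u: True}
  {n: True, g: True, u: False}
  {n: True, u: True, g: False}


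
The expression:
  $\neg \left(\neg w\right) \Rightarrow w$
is always true.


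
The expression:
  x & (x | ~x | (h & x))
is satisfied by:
  {x: True}


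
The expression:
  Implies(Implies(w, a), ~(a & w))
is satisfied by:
  {w: False, a: False}
  {a: True, w: False}
  {w: True, a: False}


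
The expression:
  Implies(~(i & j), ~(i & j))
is always true.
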